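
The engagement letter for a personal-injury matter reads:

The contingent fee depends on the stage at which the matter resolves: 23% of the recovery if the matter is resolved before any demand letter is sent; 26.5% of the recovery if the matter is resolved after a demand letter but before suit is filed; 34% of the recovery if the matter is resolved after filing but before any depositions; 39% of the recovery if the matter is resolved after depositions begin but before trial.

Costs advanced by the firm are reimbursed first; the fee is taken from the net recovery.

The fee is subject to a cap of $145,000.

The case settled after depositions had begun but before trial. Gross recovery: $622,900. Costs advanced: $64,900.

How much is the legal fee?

Fee base (net of costs): $622,900 − $64,900 = $558,000
The matter settled after depositions had begun but before trial, so the 39% rate applies.
$558,000 × 39% = $217,620.00
$217,620.00 exceeds the $145,000 cap, so the fee is capped at $145,000.00.

$145,000.00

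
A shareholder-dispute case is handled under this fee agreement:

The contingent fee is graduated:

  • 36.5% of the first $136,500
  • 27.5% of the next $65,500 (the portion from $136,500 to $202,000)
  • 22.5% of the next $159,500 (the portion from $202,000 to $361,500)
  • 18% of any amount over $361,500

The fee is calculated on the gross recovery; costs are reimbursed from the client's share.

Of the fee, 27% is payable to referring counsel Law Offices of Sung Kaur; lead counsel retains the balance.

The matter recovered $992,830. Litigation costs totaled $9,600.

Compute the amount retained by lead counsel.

Fee base is the gross recovery, $992,830; costs are reimbursed separately.
First $136,500 at 36.5% = $49,822.50
Next $65,500 at 27.5% = $18,012.50
Next $159,500 at 22.5% = $35,887.50
Remaining $631,330 at 18% = $113,639.40
Fee: $49,822.50 + $18,012.50 + $35,887.50 + $113,639.40 = $217,361.90
Referral share: 27% of $217,361.90 = $58,687.71; lead counsel retains $217,361.90 − $58,687.71 = $158,674.19.

$158,674.19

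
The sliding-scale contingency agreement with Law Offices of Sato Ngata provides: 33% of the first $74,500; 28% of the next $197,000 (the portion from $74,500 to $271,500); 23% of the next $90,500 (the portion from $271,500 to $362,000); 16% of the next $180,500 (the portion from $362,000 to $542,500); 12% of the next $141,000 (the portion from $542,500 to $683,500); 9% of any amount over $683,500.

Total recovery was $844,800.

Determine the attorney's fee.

$160,877.00

First $74,500 at 33% = $24,585.00
Next $197,000 at 28% = $55,160.00
Next $90,500 at 23% = $20,815.00
Next $180,500 at 16% = $28,880.00
Next $141,000 at 12% = $16,920.00
Remaining $161,300 at 9% = $14,517.00
Fee: $24,585.00 + $55,160.00 + $20,815.00 + $28,880.00 + $16,920.00 + $14,517.00 = $160,877.00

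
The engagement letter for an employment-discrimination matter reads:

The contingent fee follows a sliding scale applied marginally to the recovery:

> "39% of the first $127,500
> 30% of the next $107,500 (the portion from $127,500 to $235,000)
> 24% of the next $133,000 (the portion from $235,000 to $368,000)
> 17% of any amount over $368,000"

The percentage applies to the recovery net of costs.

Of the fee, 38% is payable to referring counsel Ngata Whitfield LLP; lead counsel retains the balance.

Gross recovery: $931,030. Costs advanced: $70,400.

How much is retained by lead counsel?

$122,538.10

Fee base (net of costs): $931,030 − $70,400 = $860,630
First $127,500 at 39% = $49,725.00
Next $107,500 at 30% = $32,250.00
Next $133,000 at 24% = $31,920.00
Remaining $492,630 at 17% = $83,747.10
Fee: $49,725.00 + $32,250.00 + $31,920.00 + $83,747.10 = $197,642.10
Referral share: 38% of $197,642.10 = $75,104.00; lead counsel retains $197,642.10 − $75,104.00 = $122,538.10.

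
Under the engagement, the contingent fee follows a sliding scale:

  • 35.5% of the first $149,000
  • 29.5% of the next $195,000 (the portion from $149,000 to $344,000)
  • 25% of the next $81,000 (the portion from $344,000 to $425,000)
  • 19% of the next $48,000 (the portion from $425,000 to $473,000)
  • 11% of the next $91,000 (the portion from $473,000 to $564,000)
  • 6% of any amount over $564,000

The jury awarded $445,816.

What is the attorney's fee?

First $149,000 at 35.5% = $52,895.00
Next $195,000 at 29.5% = $57,525.00
Next $81,000 at 25% = $20,250.00
Remaining $20,816 at 19% = $3,955.04
Fee: $52,895.00 + $57,525.00 + $20,250.00 + $3,955.04 = $134,625.04

$134,625.04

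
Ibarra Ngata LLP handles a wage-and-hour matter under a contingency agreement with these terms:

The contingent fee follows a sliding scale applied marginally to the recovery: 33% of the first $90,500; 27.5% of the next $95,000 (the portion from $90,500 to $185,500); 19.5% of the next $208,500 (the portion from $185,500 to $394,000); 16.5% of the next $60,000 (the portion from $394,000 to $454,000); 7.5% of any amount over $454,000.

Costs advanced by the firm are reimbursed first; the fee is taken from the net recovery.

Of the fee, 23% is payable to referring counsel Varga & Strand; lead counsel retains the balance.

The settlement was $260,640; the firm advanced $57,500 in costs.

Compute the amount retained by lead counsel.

Fee base (net of costs): $260,640 − $57,500 = $203,140
First $90,500 at 33% = $29,865.00
Next $95,000 at 27.5% = $26,125.00
Remaining $17,640 at 19.5% = $3,439.80
Fee: $29,865.00 + $26,125.00 + $3,439.80 = $59,429.80
Referral share: 23% of $59,429.80 = $13,668.85; lead counsel retains $59,429.80 − $13,668.85 = $45,760.95.

$45,760.95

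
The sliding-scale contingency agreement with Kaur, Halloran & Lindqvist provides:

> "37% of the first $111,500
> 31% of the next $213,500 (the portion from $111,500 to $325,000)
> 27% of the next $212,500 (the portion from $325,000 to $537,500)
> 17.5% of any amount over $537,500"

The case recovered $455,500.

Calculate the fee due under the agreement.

$142,675.00

First $111,500 at 37% = $41,255.00
Next $213,500 at 31% = $66,185.00
Remaining $130,500 at 27% = $35,235.00
Fee: $41,255.00 + $66,185.00 + $35,235.00 = $142,675.00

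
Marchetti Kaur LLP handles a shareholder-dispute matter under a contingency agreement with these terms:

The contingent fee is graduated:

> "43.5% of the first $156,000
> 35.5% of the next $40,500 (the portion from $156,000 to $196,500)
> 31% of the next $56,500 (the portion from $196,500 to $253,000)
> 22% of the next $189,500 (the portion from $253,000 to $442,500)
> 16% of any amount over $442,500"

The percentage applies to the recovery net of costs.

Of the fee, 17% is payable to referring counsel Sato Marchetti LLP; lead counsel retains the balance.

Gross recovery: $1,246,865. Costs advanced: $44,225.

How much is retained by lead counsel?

$218,343.87

Fee base (net of costs): $1,246,865 − $44,225 = $1,202,640
First $156,000 at 43.5% = $67,860.00
Next $40,500 at 35.5% = $14,377.50
Next $56,500 at 31% = $17,515.00
Next $189,500 at 22% = $41,690.00
Remaining $760,140 at 16% = $121,622.40
Fee: $67,860.00 + $14,377.50 + $17,515.00 + $41,690.00 + $121,622.40 = $263,064.90
Referral share: 17% of $263,064.90 = $44,721.03; lead counsel retains $263,064.90 − $44,721.03 = $218,343.87.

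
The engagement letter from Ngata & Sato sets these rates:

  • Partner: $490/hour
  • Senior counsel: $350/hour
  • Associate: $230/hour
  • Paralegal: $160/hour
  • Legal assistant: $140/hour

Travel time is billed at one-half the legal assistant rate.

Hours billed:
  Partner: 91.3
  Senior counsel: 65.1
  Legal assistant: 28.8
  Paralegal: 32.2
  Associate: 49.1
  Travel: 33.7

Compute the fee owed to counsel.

$90,358.00

Partner: 91.3 × $490 = $44,737.00
Senior counsel: 65.1 × $350 = $22,785.00
Associate: 49.1 × $230 = $11,293.00
Paralegal: 32.2 × $160 = $5,152.00
Legal assistant: 28.8 × $140 = $4,032.00
Subtotal: $44,737.00 + $22,785.00 + $11,293.00 + $5,152.00 + $4,032.00 = $87,999.00
Travel: 33.7 × ($140 ÷ 2) = 33.7 × $70.00 = $2,359.00
Total: $87,999.00 + $2,359.00 = $90,358.00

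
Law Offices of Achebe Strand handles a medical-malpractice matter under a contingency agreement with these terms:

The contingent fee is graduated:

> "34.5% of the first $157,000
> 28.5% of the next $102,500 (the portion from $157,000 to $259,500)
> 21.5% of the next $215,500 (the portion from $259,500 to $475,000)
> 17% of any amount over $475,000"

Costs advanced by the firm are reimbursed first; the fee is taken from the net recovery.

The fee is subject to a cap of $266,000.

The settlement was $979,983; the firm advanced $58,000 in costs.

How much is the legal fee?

$205,697.11

Fee base (net of costs): $979,983 − $58,000 = $921,983
First $157,000 at 34.5% = $54,165.00
Next $102,500 at 28.5% = $29,212.50
Next $215,500 at 21.5% = $46,332.50
Remaining $446,983 at 17% = $75,987.11
Fee: $54,165.00 + $29,212.50 + $46,332.50 + $75,987.11 = $205,697.11
$205,697.11 is under the $266,000 cap.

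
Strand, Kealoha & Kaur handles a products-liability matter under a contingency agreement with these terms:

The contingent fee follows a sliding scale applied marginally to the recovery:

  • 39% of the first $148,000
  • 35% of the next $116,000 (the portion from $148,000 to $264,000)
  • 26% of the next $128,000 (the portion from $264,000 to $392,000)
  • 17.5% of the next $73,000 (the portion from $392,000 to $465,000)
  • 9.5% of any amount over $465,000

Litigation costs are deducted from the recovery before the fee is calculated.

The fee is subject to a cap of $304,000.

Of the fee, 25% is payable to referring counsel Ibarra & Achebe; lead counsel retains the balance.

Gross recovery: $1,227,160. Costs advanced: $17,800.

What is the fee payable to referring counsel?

$53,772.30

Fee base (net of costs): $1,227,160 − $17,800 = $1,209,360
First $148,000 at 39% = $57,720.00
Next $116,000 at 35% = $40,600.00
Next $128,000 at 26% = $33,280.00
Next $73,000 at 17.5% = $12,775.00
Remaining $744,360 at 9.5% = $70,714.20
Fee: $57,720.00 + $40,600.00 + $33,280.00 + $12,775.00 + $70,714.20 = $215,089.20
$215,089.20 is under the $304,000 cap.
Referral share: 25% of $215,089.20 = $53,772.30; lead counsel retains $215,089.20 − $53,772.30 = $161,316.90.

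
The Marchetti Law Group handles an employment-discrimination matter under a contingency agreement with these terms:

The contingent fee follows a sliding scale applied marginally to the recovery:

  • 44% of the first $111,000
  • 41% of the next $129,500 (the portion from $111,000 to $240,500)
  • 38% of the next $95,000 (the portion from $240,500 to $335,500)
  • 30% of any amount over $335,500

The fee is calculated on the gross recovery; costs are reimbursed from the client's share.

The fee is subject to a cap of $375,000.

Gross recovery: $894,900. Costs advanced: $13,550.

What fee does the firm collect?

Fee base is the gross recovery, $894,900; costs are reimbursed separately.
First $111,000 at 44% = $48,840.00
Next $129,500 at 41% = $53,095.00
Next $95,000 at 38% = $36,100.00
Remaining $559,400 at 30% = $167,820.00
Fee: $48,840.00 + $53,095.00 + $36,100.00 + $167,820.00 = $305,855.00
$305,855.00 is under the $375,000 cap.

$305,855.00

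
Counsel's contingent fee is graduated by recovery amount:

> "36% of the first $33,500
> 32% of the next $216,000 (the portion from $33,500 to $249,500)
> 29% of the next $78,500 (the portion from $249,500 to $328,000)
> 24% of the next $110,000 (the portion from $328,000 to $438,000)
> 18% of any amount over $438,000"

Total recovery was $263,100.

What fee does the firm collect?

First $33,500 at 36% = $12,060.00
Next $216,000 at 32% = $69,120.00
Remaining $13,600 at 29% = $3,944.00
Fee: $12,060.00 + $69,120.00 + $3,944.00 = $85,124.00

$85,124.00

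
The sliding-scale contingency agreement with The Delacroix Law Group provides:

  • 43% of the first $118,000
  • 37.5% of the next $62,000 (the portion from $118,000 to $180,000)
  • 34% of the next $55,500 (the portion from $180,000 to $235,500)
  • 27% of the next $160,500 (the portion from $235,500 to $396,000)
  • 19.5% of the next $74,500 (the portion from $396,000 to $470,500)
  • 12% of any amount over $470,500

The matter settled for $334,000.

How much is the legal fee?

First $118,000 at 43% = $50,740.00
Next $62,000 at 37.5% = $23,250.00
Next $55,500 at 34% = $18,870.00
Remaining $98,500 at 27% = $26,595.00
Fee: $50,740.00 + $23,250.00 + $18,870.00 + $26,595.00 = $119,455.00

$119,455.00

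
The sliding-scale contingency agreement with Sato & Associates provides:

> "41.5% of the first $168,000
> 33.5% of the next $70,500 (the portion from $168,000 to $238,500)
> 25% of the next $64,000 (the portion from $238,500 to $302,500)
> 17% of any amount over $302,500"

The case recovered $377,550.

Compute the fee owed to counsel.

$122,096.00

First $168,000 at 41.5% = $69,720.00
Next $70,500 at 33.5% = $23,617.50
Next $64,000 at 25% = $16,000.00
Remaining $75,050 at 17% = $12,758.50
Fee: $69,720.00 + $23,617.50 + $16,000.00 + $12,758.50 = $122,096.00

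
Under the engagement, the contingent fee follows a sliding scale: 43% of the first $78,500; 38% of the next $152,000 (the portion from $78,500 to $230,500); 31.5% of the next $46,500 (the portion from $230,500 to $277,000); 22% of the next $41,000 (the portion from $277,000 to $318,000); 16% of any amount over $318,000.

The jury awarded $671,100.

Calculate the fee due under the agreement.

$171,678.50

First $78,500 at 43% = $33,755.00
Next $152,000 at 38% = $57,760.00
Next $46,500 at 31.5% = $14,647.50
Next $41,000 at 22% = $9,020.00
Remaining $353,100 at 16% = $56,496.00
Fee: $33,755.00 + $57,760.00 + $14,647.50 + $9,020.00 + $56,496.00 = $171,678.50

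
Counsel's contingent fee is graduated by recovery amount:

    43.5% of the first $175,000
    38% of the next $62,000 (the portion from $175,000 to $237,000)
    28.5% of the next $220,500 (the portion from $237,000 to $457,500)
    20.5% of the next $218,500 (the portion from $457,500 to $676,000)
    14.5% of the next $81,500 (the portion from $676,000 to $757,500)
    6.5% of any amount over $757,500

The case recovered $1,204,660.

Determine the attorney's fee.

$248,202.90

First $175,000 at 43.5% = $76,125.00
Next $62,000 at 38% = $23,560.00
Next $220,500 at 28.5% = $62,842.50
Next $218,500 at 20.5% = $44,792.50
Next $81,500 at 14.5% = $11,817.50
Remaining $447,160 at 6.5% = $29,065.40
Fee: $76,125.00 + $23,560.00 + $62,842.50 + $44,792.50 + $11,817.50 + $29,065.40 = $248,202.90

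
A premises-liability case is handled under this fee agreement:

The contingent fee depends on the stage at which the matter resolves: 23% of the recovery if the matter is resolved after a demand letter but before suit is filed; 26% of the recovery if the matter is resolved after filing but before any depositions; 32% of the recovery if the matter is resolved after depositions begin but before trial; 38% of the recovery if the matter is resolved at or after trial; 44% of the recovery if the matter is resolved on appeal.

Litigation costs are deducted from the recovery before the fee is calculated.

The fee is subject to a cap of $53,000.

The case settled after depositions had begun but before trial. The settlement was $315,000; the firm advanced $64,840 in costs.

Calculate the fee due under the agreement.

Fee base (net of costs): $315,000 − $64,840 = $250,160
The matter settled after depositions had begun but before trial, so the 32% rate applies.
$250,160 × 32% = $80,051.20
$80,051.20 exceeds the $53,000 cap, so the fee is capped at $53,000.00.

$53,000.00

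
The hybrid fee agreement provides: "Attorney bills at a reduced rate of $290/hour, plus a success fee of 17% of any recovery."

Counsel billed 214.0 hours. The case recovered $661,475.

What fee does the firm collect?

Hourly: 214.0 × $290 = $62,060.00
Success fee: 17% of $661,475 = $112,450.75
Total: $62,060.00 + $112,450.75 = $174,510.75

$174,510.75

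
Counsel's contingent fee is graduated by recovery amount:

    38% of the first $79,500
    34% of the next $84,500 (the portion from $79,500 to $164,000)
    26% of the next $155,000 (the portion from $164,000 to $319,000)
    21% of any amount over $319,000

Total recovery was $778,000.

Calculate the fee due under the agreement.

First $79,500 at 38% = $30,210.00
Next $84,500 at 34% = $28,730.00
Next $155,000 at 26% = $40,300.00
Remaining $459,000 at 21% = $96,390.00
Fee: $30,210.00 + $28,730.00 + $40,300.00 + $96,390.00 = $195,630.00

$195,630.00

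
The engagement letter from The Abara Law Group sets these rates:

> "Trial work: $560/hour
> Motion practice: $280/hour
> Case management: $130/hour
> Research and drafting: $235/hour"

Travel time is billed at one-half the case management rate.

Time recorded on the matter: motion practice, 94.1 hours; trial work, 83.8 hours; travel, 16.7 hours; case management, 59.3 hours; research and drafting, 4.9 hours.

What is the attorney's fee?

Trial work: 83.8 × $560 = $46,928.00
Motion practice: 94.1 × $280 = $26,348.00
Case management: 59.3 × $130 = $7,709.00
Research and drafting: 4.9 × $235 = $1,151.50
Subtotal: $46,928.00 + $26,348.00 + $7,709.00 + $1,151.50 = $82,136.50
Travel: 16.7 × ($130 ÷ 2) = 16.7 × $65.00 = $1,085.50
Total: $82,136.50 + $1,085.50 = $83,222.00

$83,222.00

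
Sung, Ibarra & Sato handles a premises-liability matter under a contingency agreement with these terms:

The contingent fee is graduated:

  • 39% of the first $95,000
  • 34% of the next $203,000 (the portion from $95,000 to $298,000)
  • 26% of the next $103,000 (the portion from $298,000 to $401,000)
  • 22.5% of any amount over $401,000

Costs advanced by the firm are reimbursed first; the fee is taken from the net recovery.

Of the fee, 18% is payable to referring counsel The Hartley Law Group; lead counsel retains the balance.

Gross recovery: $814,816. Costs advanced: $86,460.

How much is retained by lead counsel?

Fee base (net of costs): $814,816 − $86,460 = $728,356
First $95,000 at 39% = $37,050.00
Next $203,000 at 34% = $69,020.00
Next $103,000 at 26% = $26,780.00
Remaining $327,356 at 22.5% = $73,655.10
Fee: $37,050.00 + $69,020.00 + $26,780.00 + $73,655.10 = $206,505.10
Referral share: 18% of $206,505.10 = $37,170.92; lead counsel retains $206,505.10 − $37,170.92 = $169,334.18.

$169,334.18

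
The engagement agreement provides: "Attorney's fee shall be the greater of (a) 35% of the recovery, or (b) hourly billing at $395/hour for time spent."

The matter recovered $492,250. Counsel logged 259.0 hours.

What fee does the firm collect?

$172,287.50

(a) 35% of $492,250 = $172,287.50
(b) 259.0 × $395 = $102,305.00
The greater is (a): $172,287.50.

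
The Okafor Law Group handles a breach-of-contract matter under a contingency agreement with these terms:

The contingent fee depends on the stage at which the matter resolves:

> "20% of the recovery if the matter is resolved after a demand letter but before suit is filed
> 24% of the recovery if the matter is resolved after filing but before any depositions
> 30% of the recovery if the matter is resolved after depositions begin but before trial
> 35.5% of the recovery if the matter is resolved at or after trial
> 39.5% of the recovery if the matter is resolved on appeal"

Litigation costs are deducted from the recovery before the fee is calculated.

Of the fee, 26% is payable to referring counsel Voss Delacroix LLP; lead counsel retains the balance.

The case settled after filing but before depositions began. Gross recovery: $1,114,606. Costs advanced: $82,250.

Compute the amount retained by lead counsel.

$183,346.43

Fee base (net of costs): $1,114,606 − $82,250 = $1,032,356
The matter settled after filing but before depositions began, so the 24% rate applies.
$1,032,356 × 24% = $247,765.44
Referral share: 26% of $247,765.44 = $64,419.01; lead counsel retains $247,765.44 − $64,419.01 = $183,346.43.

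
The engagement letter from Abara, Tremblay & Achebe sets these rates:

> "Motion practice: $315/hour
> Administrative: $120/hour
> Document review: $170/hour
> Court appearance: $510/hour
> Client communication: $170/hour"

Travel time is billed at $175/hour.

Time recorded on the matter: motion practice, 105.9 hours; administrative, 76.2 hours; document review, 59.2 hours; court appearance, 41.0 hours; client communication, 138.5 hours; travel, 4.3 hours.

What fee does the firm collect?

$97,774.00

Motion practice: 105.9 × $315 = $33,358.50
Administrative: 76.2 × $120 = $9,144.00
Document review: 59.2 × $170 = $10,064.00
Court appearance: 41.0 × $510 = $20,910.00
Client communication: 138.5 × $170 = $23,545.00
Subtotal: $33,358.50 + $9,144.00 + $10,064.00 + $20,910.00 + $23,545.00 = $97,021.50
Travel: 4.3 × $175 = $752.50
Total: $97,021.50 + $752.50 = $97,774.00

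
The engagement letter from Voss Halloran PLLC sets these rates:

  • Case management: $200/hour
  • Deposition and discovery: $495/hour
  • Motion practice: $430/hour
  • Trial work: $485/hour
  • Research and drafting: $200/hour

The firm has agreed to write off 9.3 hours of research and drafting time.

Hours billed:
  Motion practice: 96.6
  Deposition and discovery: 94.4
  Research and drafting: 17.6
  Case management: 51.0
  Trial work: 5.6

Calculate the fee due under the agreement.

$102,842.00

Case management: 51.0 × $200 = $10,200.00
Deposition and discovery: 94.4 × $495 = $46,728.00
Motion practice: 96.6 × $430 = $41,538.00
Trial work: 5.6 × $485 = $2,716.00
Research and drafting: 17.6 × $200 = $3,520.00
Subtotal: $104,702.00
Write-off: 9.3 × $200 = $1,860.00
Total: $104,702.00 − $1,860.00 = $102,842.00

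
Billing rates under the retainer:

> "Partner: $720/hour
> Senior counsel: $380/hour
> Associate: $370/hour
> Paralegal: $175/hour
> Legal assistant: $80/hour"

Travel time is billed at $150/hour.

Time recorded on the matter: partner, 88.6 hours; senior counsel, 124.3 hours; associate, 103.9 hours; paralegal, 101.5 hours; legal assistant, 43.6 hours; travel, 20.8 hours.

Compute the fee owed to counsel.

$173,839.50

Partner: 88.6 × $720 = $63,792.00
Senior counsel: 124.3 × $380 = $47,234.00
Associate: 103.9 × $370 = $38,443.00
Paralegal: 101.5 × $175 = $17,762.50
Legal assistant: 43.6 × $80 = $3,488.00
Subtotal: $63,792.00 + $47,234.00 + $38,443.00 + $17,762.50 + $3,488.00 = $170,719.50
Travel: 20.8 × $150 = $3,120.00
Total: $170,719.50 + $3,120.00 = $173,839.50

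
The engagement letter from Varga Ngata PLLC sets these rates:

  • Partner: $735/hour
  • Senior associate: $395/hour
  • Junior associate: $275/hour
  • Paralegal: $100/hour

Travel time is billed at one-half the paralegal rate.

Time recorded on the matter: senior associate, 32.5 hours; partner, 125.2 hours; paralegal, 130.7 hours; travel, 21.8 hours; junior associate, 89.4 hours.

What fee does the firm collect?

Partner: 125.2 × $735 = $92,022.00
Senior associate: 32.5 × $395 = $12,837.50
Junior associate: 89.4 × $275 = $24,585.00
Paralegal: 130.7 × $100 = $13,070.00
Subtotal: $92,022.00 + $12,837.50 + $24,585.00 + $13,070.00 = $142,514.50
Travel: 21.8 × ($100 ÷ 2) = 21.8 × $50.00 = $1,090.00
Total: $142,514.50 + $1,090.00 = $143,604.50

$143,604.50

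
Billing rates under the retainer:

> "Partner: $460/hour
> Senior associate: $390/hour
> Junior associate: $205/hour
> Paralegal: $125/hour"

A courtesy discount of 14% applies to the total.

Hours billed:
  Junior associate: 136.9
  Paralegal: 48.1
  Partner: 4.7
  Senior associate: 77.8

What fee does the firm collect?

$57,259.66

Partner: 4.7 × $460 = $2,162.00
Senior associate: 77.8 × $390 = $30,342.00
Junior associate: 136.9 × $205 = $28,064.50
Paralegal: 48.1 × $125 = $6,012.50
Subtotal: $66,581.00
Less 14% discount: −$9,321.34
Total: $66,581.00 − $9,321.34 = $57,259.66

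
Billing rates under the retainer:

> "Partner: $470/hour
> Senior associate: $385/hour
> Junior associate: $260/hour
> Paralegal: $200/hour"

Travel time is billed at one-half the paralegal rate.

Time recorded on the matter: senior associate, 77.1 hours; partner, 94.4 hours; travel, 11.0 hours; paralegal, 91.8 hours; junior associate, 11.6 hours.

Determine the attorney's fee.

Partner: 94.4 × $470 = $44,368.00
Senior associate: 77.1 × $385 = $29,683.50
Junior associate: 11.6 × $260 = $3,016.00
Paralegal: 91.8 × $200 = $18,360.00
Subtotal: $44,368.00 + $29,683.50 + $3,016.00 + $18,360.00 = $95,427.50
Travel: 11.0 × ($200 ÷ 2) = 11.0 × $100.00 = $1,100.00
Total: $95,427.50 + $1,100.00 = $96,527.50

$96,527.50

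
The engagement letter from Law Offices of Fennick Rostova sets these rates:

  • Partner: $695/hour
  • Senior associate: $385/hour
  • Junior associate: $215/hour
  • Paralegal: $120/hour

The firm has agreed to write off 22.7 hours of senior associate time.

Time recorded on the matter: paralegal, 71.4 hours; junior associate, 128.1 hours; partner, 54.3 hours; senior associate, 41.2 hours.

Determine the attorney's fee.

Partner: 54.3 × $695 = $37,738.50
Senior associate: 41.2 × $385 = $15,862.00
Junior associate: 128.1 × $215 = $27,541.50
Paralegal: 71.4 × $120 = $8,568.00
Subtotal: $89,710.00
Write-off: 22.7 × $385 = $8,739.50
Total: $89,710.00 − $8,739.50 = $80,970.50

$80,970.50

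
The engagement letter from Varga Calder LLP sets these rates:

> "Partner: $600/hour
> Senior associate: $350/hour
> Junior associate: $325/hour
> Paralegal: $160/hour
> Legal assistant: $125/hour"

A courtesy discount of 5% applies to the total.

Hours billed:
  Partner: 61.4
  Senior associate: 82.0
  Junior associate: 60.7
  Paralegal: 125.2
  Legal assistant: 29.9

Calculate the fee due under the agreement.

Partner: 61.4 × $600 = $36,840.00
Senior associate: 82.0 × $350 = $28,700.00
Junior associate: 60.7 × $325 = $19,727.50
Paralegal: 125.2 × $160 = $20,032.00
Legal assistant: 29.9 × $125 = $3,737.50
Subtotal: $109,037.00
Less 5% discount: −$5,451.85
Total: $109,037.00 − $5,451.85 = $103,585.15

$103,585.15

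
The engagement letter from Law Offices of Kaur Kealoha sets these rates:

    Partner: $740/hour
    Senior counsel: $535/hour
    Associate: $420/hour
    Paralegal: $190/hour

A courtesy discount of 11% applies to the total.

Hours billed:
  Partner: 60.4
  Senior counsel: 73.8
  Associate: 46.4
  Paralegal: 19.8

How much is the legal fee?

Partner: 60.4 × $740 = $44,696.00
Senior counsel: 73.8 × $535 = $39,483.00
Associate: 46.4 × $420 = $19,488.00
Paralegal: 19.8 × $190 = $3,762.00
Subtotal: $107,429.00
Less 11% discount: −$11,817.19
Total: $107,429.00 − $11,817.19 = $95,611.81

$95,611.81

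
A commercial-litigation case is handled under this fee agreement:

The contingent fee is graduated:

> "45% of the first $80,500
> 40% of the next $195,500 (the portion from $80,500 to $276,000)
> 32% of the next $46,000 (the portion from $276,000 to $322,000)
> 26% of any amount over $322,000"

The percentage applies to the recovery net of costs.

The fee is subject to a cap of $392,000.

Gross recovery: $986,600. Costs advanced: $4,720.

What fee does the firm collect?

Fee base (net of costs): $986,600 − $4,720 = $981,880
First $80,500 at 45% = $36,225.00
Next $195,500 at 40% = $78,200.00
Next $46,000 at 32% = $14,720.00
Remaining $659,880 at 26% = $171,568.80
Fee: $36,225.00 + $78,200.00 + $14,720.00 + $171,568.80 = $300,713.80
$300,713.80 is under the $392,000 cap.

$300,713.80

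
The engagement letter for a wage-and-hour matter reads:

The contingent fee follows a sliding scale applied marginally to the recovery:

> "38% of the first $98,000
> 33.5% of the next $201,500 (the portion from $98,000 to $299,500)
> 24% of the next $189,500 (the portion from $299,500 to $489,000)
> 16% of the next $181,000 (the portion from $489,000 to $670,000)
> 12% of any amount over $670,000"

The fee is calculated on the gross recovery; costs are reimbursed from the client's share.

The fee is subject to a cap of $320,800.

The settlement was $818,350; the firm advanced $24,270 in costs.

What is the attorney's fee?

$196,984.50

Fee base is the gross recovery, $818,350; costs are reimbursed separately.
First $98,000 at 38% = $37,240.00
Next $201,500 at 33.5% = $67,502.50
Next $189,500 at 24% = $45,480.00
Next $181,000 at 16% = $28,960.00
Remaining $148,350 at 12% = $17,802.00
Fee: $37,240.00 + $67,502.50 + $45,480.00 + $28,960.00 + $17,802.00 = $196,984.50
$196,984.50 is under the $320,800 cap.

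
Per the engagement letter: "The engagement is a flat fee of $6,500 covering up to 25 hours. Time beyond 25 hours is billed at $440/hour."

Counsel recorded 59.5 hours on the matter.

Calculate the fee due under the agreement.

$21,680.00

Flat fee: $6,500.00
Excess hours: 59.5 − 25 = 34.5
Overrun: 34.5 × $440 = $15,180.00
Total: $6,500.00 + $15,180.00 = $21,680.00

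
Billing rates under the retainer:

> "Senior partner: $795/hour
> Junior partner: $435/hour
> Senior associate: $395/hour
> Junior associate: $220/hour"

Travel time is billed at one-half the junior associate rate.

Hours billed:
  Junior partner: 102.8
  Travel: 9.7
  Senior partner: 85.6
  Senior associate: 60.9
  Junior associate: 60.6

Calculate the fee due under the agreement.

$151,224.50

Senior partner: 85.6 × $795 = $68,052.00
Junior partner: 102.8 × $435 = $44,718.00
Senior associate: 60.9 × $395 = $24,055.50
Junior associate: 60.6 × $220 = $13,332.00
Subtotal: $68,052.00 + $44,718.00 + $24,055.50 + $13,332.00 = $150,157.50
Travel: 9.7 × ($220 ÷ 2) = 9.7 × $110.00 = $1,067.00
Total: $150,157.50 + $1,067.00 = $151,224.50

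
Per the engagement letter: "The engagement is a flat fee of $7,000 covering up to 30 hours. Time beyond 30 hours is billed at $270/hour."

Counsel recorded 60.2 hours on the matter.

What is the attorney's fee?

$15,154.00

Flat fee: $7,000.00
Excess hours: 60.2 − 30 = 30.2
Overrun: 30.2 × $270 = $8,154.00
Total: $7,000.00 + $8,154.00 = $15,154.00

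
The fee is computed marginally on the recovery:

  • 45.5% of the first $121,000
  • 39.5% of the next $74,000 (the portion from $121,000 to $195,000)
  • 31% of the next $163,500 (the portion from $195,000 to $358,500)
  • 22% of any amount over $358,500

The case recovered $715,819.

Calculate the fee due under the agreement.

First $121,000 at 45.5% = $55,055.00
Next $74,000 at 39.5% = $29,230.00
Next $163,500 at 31% = $50,685.00
Remaining $357,319 at 22% = $78,610.18
Fee: $55,055.00 + $29,230.00 + $50,685.00 + $78,610.18 = $213,580.18

$213,580.18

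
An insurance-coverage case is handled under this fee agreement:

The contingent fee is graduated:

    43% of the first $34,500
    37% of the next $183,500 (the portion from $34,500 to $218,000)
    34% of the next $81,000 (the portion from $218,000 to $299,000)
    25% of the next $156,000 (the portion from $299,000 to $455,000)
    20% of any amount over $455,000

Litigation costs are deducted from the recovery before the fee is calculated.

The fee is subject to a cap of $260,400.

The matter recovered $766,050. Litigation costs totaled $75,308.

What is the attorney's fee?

$196,418.40

Fee base (net of costs): $766,050 − $75,308 = $690,742
First $34,500 at 43% = $14,835.00
Next $183,500 at 37% = $67,895.00
Next $81,000 at 34% = $27,540.00
Next $156,000 at 25% = $39,000.00
Remaining $235,742 at 20% = $47,148.40
Fee: $14,835.00 + $67,895.00 + $27,540.00 + $39,000.00 + $47,148.40 = $196,418.40
$196,418.40 is under the $260,400 cap.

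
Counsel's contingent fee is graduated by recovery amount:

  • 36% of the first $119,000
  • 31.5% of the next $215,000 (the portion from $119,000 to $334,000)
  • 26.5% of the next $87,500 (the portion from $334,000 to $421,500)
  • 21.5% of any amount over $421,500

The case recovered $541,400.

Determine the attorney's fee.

First $119,000 at 36% = $42,840.00
Next $215,000 at 31.5% = $67,725.00
Next $87,500 at 26.5% = $23,187.50
Remaining $119,900 at 21.5% = $25,778.50
Fee: $42,840.00 + $67,725.00 + $23,187.50 + $25,778.50 = $159,531.00

$159,531.00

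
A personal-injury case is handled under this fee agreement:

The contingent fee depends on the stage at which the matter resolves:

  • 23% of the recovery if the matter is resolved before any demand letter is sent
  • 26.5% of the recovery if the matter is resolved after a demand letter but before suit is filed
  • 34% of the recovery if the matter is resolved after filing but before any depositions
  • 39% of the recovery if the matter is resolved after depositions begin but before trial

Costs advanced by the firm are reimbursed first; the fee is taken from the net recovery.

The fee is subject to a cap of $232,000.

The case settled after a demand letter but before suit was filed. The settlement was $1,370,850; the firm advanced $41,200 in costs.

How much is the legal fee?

$232,000.00

Fee base (net of costs): $1,370,850 − $41,200 = $1,329,650
The matter settled after a demand letter but before suit was filed, so the 26.5% rate applies.
$1,329,650 × 26.5% = $352,357.25
$352,357.25 exceeds the $232,000 cap, so the fee is capped at $232,000.00.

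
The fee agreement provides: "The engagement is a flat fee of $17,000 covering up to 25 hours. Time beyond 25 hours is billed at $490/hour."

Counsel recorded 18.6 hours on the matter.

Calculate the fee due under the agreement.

$17,000.00

18.6 hours is within the 25-hour scope; only the flat fee applies.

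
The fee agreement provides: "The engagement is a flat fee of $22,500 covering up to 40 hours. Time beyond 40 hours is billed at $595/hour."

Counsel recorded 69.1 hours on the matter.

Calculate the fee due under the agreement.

Flat fee: $22,500.00
Excess hours: 69.1 − 40 = 29.1
Overrun: 29.1 × $595 = $17,314.50
Total: $22,500.00 + $17,314.50 = $39,814.50

$39,814.50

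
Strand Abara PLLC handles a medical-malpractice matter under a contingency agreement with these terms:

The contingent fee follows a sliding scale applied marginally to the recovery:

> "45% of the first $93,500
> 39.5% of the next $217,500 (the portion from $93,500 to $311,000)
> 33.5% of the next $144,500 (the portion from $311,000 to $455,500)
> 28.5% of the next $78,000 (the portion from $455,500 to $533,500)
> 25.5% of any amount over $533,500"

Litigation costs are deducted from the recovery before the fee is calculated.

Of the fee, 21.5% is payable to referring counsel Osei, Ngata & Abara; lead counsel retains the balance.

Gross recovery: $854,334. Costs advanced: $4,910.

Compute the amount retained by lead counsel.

$219,160.71

Fee base (net of costs): $854,334 − $4,910 = $849,424
First $93,500 at 45% = $42,075.00
Next $217,500 at 39.5% = $85,912.50
Next $144,500 at 33.5% = $48,407.50
Next $78,000 at 28.5% = $22,230.00
Remaining $315,924 at 25.5% = $80,560.62
Fee: $42,075.00 + $85,912.50 + $48,407.50 + $22,230.00 + $80,560.62 = $279,185.62
Referral share: 21.5% of $279,185.62 = $60,024.91; lead counsel retains $279,185.62 − $60,024.91 = $219,160.71.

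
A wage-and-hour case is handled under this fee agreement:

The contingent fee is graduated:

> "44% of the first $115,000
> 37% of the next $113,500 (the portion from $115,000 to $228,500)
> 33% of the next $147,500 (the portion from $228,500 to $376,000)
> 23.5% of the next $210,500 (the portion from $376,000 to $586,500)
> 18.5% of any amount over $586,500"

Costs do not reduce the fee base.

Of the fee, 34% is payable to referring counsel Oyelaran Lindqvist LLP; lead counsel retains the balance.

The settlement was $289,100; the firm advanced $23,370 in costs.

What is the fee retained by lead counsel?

Fee base is the gross recovery, $289,100; costs are reimbursed separately.
First $115,000 at 44% = $50,600.00
Next $113,500 at 37% = $41,995.00
Remaining $60,600 at 33% = $19,998.00
Fee: $50,600.00 + $41,995.00 + $19,998.00 = $112,593.00
Referral share: 34% of $112,593.00 = $38,281.62; lead counsel retains $112,593.00 − $38,281.62 = $74,311.38.

$74,311.38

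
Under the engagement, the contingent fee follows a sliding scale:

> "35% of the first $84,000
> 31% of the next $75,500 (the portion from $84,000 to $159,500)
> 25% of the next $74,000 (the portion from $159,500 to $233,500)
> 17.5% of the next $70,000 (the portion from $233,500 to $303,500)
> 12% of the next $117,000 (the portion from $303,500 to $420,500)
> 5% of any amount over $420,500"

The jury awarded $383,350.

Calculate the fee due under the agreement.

First $84,000 at 35% = $29,400.00
Next $75,500 at 31% = $23,405.00
Next $74,000 at 25% = $18,500.00
Next $70,000 at 17.5% = $12,250.00
Remaining $79,850 at 12% = $9,582.00
Fee: $29,400.00 + $23,405.00 + $18,500.00 + $12,250.00 + $9,582.00 = $93,137.00

$93,137.00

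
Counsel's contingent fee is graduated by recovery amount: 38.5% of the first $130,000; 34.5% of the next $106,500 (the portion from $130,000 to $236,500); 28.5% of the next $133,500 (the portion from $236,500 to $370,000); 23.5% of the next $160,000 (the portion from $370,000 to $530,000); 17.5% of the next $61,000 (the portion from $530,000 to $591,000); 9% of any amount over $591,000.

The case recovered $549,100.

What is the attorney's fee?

First $130,000 at 38.5% = $50,050.00
Next $106,500 at 34.5% = $36,742.50
Next $133,500 at 28.5% = $38,047.50
Next $160,000 at 23.5% = $37,600.00
Remaining $19,100 at 17.5% = $3,342.50
Fee: $50,050.00 + $36,742.50 + $38,047.50 + $37,600.00 + $3,342.50 = $165,782.50

$165,782.50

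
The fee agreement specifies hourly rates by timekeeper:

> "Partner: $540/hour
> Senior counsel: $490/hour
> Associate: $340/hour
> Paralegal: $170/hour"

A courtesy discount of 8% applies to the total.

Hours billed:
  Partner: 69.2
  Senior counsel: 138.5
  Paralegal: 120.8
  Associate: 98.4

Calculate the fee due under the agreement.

Partner: 69.2 × $540 = $37,368.00
Senior counsel: 138.5 × $490 = $67,865.00
Associate: 98.4 × $340 = $33,456.00
Paralegal: 120.8 × $170 = $20,536.00
Subtotal: $159,225.00
Less 8% discount: −$12,738.00
Total: $159,225.00 − $12,738.00 = $146,487.00

$146,487.00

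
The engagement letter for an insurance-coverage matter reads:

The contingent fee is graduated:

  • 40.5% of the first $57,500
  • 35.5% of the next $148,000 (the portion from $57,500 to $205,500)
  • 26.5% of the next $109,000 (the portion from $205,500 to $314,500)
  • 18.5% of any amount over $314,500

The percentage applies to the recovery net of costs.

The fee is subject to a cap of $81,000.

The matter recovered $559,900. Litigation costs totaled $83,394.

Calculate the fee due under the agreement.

Fee base (net of costs): $559,900 − $83,394 = $476,506
First $57,500 at 40.5% = $23,287.50
Next $148,000 at 35.5% = $52,540.00
Next $109,000 at 26.5% = $28,885.00
Remaining $162,006 at 18.5% = $29,971.11
Fee: $23,287.50 + $52,540.00 + $28,885.00 + $29,971.11 = $134,683.61
$134,683.61 exceeds the $81,000 cap, so the fee is capped at $81,000.00.

$81,000.00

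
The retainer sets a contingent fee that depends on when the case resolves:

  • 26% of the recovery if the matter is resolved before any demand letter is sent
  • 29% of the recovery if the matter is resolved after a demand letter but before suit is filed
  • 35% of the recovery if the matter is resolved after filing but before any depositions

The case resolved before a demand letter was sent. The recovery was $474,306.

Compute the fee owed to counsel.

The matter resolved before a demand letter was sent, so the 26% rate applies.
$474,306 × 26% = $123,319.56

$123,319.56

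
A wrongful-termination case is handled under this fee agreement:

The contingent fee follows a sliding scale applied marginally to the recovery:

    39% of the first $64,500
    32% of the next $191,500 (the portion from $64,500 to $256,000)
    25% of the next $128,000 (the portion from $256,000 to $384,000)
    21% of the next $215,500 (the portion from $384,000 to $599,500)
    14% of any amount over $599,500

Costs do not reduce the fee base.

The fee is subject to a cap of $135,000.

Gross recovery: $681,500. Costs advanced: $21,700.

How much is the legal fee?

Fee base is the gross recovery, $681,500; costs are reimbursed separately.
First $64,500 at 39% = $25,155.00
Next $191,500 at 32% = $61,280.00
Next $128,000 at 25% = $32,000.00
Next $215,500 at 21% = $45,255.00
Remaining $82,000 at 14% = $11,480.00
Fee: $25,155.00 + $61,280.00 + $32,000.00 + $45,255.00 + $11,480.00 = $175,170.00
$175,170.00 exceeds the $135,000 cap, so the fee is capped at $135,000.00.

$135,000.00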